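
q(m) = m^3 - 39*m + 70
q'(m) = 3*m^2 - 39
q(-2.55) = 152.87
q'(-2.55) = -19.49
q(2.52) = -12.28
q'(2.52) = -19.95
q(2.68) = -15.27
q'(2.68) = -17.45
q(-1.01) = 108.36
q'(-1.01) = -35.94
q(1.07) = 29.50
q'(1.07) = -35.57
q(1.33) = 20.48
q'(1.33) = -33.69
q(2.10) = -2.64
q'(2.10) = -25.77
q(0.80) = 39.31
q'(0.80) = -37.08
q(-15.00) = -2720.00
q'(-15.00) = 636.00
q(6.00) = 52.00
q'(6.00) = 69.00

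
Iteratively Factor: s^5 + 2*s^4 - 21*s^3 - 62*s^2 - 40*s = (s - 5)*(s^4 + 7*s^3 + 14*s^2 + 8*s) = s*(s - 5)*(s^3 + 7*s^2 + 14*s + 8) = s*(s - 5)*(s + 2)*(s^2 + 5*s + 4) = s*(s - 5)*(s + 2)*(s + 4)*(s + 1)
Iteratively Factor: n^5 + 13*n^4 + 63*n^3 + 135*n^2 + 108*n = (n + 3)*(n^4 + 10*n^3 + 33*n^2 + 36*n) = (n + 3)^2*(n^3 + 7*n^2 + 12*n) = (n + 3)^3*(n^2 + 4*n) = n*(n + 3)^3*(n + 4)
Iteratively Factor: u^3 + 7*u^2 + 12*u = (u + 4)*(u^2 + 3*u) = (u + 3)*(u + 4)*(u)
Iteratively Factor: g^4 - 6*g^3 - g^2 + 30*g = (g)*(g^3 - 6*g^2 - g + 30) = g*(g + 2)*(g^2 - 8*g + 15) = g*(g - 3)*(g + 2)*(g - 5)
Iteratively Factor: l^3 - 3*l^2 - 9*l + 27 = (l - 3)*(l^2 - 9) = (l - 3)*(l + 3)*(l - 3)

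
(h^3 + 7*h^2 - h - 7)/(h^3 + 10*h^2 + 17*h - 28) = (h + 1)/(h + 4)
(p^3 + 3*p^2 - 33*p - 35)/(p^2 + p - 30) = (p^2 + 8*p + 7)/(p + 6)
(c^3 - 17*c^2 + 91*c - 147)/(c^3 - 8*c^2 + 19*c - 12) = (c^2 - 14*c + 49)/(c^2 - 5*c + 4)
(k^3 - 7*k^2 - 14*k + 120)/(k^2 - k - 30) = (k^2 - k - 20)/(k + 5)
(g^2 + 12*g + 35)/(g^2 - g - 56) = (g + 5)/(g - 8)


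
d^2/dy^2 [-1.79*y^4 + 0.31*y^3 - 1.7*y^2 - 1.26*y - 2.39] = -21.48*y^2 + 1.86*y - 3.4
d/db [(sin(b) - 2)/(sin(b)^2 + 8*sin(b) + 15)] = (4*sin(b) + cos(b)^2 + 30)*cos(b)/(sin(b)^2 + 8*sin(b) + 15)^2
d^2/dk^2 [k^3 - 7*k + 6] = 6*k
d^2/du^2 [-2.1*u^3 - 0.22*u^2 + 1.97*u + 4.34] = -12.6*u - 0.44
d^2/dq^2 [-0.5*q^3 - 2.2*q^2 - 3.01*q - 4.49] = -3.0*q - 4.4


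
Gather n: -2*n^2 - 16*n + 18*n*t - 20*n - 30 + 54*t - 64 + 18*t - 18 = -2*n^2 + n*(18*t - 36) + 72*t - 112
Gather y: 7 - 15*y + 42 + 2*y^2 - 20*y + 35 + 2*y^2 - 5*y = 4*y^2 - 40*y + 84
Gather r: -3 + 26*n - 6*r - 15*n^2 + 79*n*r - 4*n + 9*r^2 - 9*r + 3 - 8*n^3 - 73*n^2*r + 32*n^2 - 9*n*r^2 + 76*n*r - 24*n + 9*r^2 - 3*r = -8*n^3 + 17*n^2 - 2*n + r^2*(18 - 9*n) + r*(-73*n^2 + 155*n - 18)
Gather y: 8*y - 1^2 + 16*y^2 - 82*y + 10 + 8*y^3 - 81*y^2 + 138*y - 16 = 8*y^3 - 65*y^2 + 64*y - 7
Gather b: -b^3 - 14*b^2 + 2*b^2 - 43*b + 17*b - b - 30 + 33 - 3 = -b^3 - 12*b^2 - 27*b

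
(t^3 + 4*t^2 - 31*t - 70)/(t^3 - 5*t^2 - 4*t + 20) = (t + 7)/(t - 2)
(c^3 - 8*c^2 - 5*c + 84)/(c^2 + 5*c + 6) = (c^2 - 11*c + 28)/(c + 2)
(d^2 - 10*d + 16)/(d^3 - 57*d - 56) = (d - 2)/(d^2 + 8*d + 7)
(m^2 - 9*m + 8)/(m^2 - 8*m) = (m - 1)/m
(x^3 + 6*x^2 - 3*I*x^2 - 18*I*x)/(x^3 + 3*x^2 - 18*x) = (x - 3*I)/(x - 3)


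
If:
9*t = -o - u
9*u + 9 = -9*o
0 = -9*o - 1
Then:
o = -1/9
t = 1/9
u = -8/9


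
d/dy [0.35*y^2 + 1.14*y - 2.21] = 0.7*y + 1.14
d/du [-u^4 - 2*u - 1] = -4*u^3 - 2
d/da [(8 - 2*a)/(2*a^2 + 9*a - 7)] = 2*(2*a^2 - 16*a - 29)/(4*a^4 + 36*a^3 + 53*a^2 - 126*a + 49)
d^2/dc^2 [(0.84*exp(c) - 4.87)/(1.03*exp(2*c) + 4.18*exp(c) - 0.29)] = (0.891156*exp(4*c) - 24.282868*exp(3*c) - 61.396446*exp(2*c) - 89.891016*exp(c) - 5.83277)*exp(c)/(1.092727*exp(6*c) + 13.303686*exp(5*c) + 53.066733*exp(4*c) + 65.543236*exp(3*c) - 14.941119*exp(2*c) + 1.054614*exp(c) - 0.024389)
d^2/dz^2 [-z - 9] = 0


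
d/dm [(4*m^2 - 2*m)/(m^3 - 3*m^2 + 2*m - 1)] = 2*(-2*m^4 + 2*m^3 + m^2 - 4*m + 1)/(m^6 - 6*m^5 + 13*m^4 - 14*m^3 + 10*m^2 - 4*m + 1)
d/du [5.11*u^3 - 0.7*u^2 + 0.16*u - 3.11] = 15.33*u^2 - 1.4*u + 0.16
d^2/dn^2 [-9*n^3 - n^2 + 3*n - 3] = -54*n - 2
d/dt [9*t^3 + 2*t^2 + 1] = t*(27*t + 4)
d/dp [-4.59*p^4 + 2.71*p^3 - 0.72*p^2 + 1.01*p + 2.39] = -18.36*p^3 + 8.13*p^2 - 1.44*p + 1.01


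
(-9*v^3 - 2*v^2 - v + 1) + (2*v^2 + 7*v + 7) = -9*v^3 + 6*v + 8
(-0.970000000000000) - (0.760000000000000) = -1.73000000000000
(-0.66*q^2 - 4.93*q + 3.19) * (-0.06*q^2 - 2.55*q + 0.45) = 0.0396*q^4 + 1.9788*q^3 + 12.0831*q^2 - 10.353*q + 1.4355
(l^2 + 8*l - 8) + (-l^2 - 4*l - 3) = 4*l - 11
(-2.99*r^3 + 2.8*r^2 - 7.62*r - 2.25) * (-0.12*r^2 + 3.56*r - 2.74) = 0.3588*r^5 - 10.9804*r^4 + 19.075*r^3 - 34.5292*r^2 + 12.8688*r + 6.165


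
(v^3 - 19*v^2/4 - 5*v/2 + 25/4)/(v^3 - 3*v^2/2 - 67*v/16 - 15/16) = 4*(v^2 - 6*v + 5)/(4*v^2 - 11*v - 3)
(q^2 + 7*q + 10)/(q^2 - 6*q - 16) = (q + 5)/(q - 8)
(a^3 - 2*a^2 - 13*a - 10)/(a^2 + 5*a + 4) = (a^2 - 3*a - 10)/(a + 4)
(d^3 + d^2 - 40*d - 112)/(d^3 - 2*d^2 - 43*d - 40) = (-d^3 - d^2 + 40*d + 112)/(-d^3 + 2*d^2 + 43*d + 40)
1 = 1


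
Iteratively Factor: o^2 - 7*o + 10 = (o - 5)*(o - 2)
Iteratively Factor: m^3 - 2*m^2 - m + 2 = (m + 1)*(m^2 - 3*m + 2) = (m - 2)*(m + 1)*(m - 1)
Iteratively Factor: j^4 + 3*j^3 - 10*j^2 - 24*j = (j - 3)*(j^3 + 6*j^2 + 8*j) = (j - 3)*(j + 2)*(j^2 + 4*j) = (j - 3)*(j + 2)*(j + 4)*(j)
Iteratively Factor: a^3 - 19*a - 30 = (a + 3)*(a^2 - 3*a - 10) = (a - 5)*(a + 3)*(a + 2)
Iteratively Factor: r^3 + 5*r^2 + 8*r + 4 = (r + 1)*(r^2 + 4*r + 4) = (r + 1)*(r + 2)*(r + 2)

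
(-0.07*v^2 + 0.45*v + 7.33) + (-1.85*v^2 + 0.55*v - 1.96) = -1.92*v^2 + 1.0*v + 5.37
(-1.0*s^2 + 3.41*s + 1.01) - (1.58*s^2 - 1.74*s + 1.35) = -2.58*s^2 + 5.15*s - 0.34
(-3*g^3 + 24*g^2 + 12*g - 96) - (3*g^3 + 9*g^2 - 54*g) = -6*g^3 + 15*g^2 + 66*g - 96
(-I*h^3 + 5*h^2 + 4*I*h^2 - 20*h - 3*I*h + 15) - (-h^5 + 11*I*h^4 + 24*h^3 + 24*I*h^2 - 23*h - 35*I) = h^5 - 11*I*h^4 - 24*h^3 - I*h^3 + 5*h^2 - 20*I*h^2 + 3*h - 3*I*h + 15 + 35*I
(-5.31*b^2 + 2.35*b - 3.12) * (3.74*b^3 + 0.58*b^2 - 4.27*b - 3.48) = -19.8594*b^5 + 5.7092*b^4 + 12.3679*b^3 + 6.6347*b^2 + 5.1444*b + 10.8576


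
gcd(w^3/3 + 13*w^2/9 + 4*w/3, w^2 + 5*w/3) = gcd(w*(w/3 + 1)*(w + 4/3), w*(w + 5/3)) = w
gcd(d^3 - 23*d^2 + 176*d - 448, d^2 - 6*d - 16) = d - 8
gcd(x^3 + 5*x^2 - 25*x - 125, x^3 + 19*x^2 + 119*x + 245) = x + 5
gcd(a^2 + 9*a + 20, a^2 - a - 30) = a + 5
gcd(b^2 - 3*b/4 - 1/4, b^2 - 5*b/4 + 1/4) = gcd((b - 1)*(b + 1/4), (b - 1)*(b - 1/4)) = b - 1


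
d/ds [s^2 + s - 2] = 2*s + 1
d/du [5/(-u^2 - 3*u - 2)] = 5*(2*u + 3)/(u^2 + 3*u + 2)^2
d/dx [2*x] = 2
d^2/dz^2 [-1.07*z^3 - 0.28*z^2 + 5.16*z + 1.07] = -6.42*z - 0.56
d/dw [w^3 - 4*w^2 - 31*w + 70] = 3*w^2 - 8*w - 31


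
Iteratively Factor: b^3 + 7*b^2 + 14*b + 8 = (b + 4)*(b^2 + 3*b + 2) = (b + 2)*(b + 4)*(b + 1)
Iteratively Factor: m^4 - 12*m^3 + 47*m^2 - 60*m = (m - 3)*(m^3 - 9*m^2 + 20*m) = m*(m - 3)*(m^2 - 9*m + 20) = m*(m - 4)*(m - 3)*(m - 5)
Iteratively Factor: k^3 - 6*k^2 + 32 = (k - 4)*(k^2 - 2*k - 8) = (k - 4)*(k + 2)*(k - 4)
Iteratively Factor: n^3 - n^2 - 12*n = (n + 3)*(n^2 - 4*n) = (n - 4)*(n + 3)*(n)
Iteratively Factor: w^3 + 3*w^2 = (w + 3)*(w^2) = w*(w + 3)*(w)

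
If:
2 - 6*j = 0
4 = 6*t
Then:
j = 1/3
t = 2/3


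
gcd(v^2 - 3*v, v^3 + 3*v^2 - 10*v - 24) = v - 3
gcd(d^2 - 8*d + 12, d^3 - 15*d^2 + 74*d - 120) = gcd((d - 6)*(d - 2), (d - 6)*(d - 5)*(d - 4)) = d - 6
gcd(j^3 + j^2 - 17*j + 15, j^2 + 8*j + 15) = j + 5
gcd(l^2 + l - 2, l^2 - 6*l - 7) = 1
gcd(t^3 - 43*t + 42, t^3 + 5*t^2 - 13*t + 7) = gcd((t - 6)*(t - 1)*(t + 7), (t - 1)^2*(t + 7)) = t^2 + 6*t - 7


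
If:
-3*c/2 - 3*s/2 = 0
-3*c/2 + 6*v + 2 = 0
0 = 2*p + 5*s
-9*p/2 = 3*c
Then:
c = 0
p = 0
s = 0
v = -1/3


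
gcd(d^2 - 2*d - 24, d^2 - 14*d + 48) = d - 6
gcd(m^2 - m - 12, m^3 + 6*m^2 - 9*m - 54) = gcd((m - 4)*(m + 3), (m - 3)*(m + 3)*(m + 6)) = m + 3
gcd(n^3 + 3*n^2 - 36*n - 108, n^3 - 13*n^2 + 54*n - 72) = n - 6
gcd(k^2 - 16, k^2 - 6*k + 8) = k - 4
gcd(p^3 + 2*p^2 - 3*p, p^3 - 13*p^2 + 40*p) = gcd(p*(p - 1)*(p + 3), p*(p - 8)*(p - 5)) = p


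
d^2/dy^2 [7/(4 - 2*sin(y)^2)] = 7*(2*sin(y)^4 + sin(y)^2 - 2)/(sin(y)^2 - 2)^3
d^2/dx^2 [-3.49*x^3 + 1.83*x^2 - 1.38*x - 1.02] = 3.66 - 20.94*x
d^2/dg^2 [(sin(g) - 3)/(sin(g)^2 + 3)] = (-9*sin(g)^5 + 12*sin(g)^4 - 54*sin(g)^2 - 7*sin(g) - 15*sin(3*g)/2 + sin(5*g)/2 + 18)/(sin(g)^2 + 3)^3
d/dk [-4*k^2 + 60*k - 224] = 60 - 8*k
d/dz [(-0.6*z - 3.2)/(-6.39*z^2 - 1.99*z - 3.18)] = (3.834*z^2 + 1.194*z - (0.6*z + 3.2)*(12.78*z + 1.99) + 1.908)/(6.39*z^2 + 1.99*z + 3.18)^2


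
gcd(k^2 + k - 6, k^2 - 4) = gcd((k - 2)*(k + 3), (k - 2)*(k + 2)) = k - 2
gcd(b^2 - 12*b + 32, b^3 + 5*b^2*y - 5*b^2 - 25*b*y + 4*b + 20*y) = b - 4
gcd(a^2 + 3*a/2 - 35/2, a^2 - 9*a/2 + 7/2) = a - 7/2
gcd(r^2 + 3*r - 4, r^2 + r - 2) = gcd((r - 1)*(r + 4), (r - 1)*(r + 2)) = r - 1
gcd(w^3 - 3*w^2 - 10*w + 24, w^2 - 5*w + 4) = w - 4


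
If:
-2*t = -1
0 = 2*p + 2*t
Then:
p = -1/2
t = 1/2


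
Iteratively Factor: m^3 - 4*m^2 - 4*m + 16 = (m + 2)*(m^2 - 6*m + 8) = (m - 4)*(m + 2)*(m - 2)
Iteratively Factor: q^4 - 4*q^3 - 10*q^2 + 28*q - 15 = (q - 1)*(q^3 - 3*q^2 - 13*q + 15) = (q - 1)^2*(q^2 - 2*q - 15) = (q - 5)*(q - 1)^2*(q + 3)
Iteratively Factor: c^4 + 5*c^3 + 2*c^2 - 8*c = (c + 2)*(c^3 + 3*c^2 - 4*c) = (c + 2)*(c + 4)*(c^2 - c) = (c - 1)*(c + 2)*(c + 4)*(c)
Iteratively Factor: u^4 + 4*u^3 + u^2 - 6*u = (u)*(u^3 + 4*u^2 + u - 6) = u*(u - 1)*(u^2 + 5*u + 6) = u*(u - 1)*(u + 3)*(u + 2)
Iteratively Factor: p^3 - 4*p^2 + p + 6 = (p - 3)*(p^2 - p - 2) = (p - 3)*(p + 1)*(p - 2)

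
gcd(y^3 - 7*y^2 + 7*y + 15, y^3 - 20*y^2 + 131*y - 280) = y - 5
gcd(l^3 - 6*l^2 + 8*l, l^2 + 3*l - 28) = l - 4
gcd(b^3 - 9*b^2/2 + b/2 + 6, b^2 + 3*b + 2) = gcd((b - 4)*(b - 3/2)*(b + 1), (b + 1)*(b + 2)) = b + 1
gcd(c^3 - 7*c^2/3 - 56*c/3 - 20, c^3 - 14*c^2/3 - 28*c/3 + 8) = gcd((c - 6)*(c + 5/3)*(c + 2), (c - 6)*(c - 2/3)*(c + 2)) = c^2 - 4*c - 12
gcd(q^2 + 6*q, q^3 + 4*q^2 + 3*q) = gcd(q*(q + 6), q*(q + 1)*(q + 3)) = q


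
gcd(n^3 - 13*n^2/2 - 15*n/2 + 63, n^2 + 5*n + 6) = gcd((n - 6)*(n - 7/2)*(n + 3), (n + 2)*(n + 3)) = n + 3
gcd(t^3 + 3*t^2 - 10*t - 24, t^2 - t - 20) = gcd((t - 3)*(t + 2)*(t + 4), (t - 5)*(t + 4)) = t + 4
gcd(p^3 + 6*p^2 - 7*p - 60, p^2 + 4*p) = p + 4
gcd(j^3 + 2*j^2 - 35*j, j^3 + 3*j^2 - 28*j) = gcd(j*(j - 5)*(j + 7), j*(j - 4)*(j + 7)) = j^2 + 7*j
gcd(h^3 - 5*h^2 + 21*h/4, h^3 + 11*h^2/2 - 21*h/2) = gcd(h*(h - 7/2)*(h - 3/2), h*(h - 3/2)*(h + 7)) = h^2 - 3*h/2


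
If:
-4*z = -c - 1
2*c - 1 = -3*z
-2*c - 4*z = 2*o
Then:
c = 1/11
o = -7/11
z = 3/11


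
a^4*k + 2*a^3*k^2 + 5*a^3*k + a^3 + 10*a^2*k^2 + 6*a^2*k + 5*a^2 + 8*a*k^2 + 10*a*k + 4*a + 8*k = (a + 1)*(a + 4)*(a + 2*k)*(a*k + 1)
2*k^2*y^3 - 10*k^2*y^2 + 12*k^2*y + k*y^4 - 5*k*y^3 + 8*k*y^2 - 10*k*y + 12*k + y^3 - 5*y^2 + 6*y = (2*k + y)*(y - 3)*(y - 2)*(k*y + 1)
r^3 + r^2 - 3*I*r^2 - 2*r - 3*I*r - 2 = (r + 1)*(r - 2*I)*(r - I)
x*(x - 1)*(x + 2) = x^3 + x^2 - 2*x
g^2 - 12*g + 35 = (g - 7)*(g - 5)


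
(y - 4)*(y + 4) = y^2 - 16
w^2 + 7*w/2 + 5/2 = (w + 1)*(w + 5/2)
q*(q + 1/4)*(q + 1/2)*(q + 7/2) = q^4 + 17*q^3/4 + 11*q^2/4 + 7*q/16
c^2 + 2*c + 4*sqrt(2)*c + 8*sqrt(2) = (c + 2)*(c + 4*sqrt(2))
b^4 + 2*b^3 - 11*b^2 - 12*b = b*(b - 3)*(b + 1)*(b + 4)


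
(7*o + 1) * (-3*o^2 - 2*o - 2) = -21*o^3 - 17*o^2 - 16*o - 2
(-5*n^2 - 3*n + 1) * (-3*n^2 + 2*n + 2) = 15*n^4 - n^3 - 19*n^2 - 4*n + 2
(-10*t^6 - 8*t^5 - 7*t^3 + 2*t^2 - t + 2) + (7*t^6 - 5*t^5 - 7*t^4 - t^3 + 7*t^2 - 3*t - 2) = -3*t^6 - 13*t^5 - 7*t^4 - 8*t^3 + 9*t^2 - 4*t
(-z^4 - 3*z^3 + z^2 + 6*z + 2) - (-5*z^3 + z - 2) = -z^4 + 2*z^3 + z^2 + 5*z + 4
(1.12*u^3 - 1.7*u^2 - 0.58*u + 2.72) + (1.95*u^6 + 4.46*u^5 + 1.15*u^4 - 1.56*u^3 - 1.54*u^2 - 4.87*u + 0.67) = 1.95*u^6 + 4.46*u^5 + 1.15*u^4 - 0.44*u^3 - 3.24*u^2 - 5.45*u + 3.39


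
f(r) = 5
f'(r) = 0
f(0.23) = 5.00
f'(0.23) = 0.00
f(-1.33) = 5.00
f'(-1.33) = 0.00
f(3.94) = 5.00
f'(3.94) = 0.00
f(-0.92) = 5.00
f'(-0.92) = 0.00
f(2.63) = 5.00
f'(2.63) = 0.00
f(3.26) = 5.00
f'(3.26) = 0.00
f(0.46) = 5.00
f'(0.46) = 0.00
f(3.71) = 5.00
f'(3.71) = 0.00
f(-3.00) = 5.00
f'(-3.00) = 0.00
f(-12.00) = 5.00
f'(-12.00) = 0.00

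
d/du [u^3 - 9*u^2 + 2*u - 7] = 3*u^2 - 18*u + 2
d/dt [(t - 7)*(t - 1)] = 2*t - 8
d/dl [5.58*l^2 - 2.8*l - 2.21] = 11.16*l - 2.8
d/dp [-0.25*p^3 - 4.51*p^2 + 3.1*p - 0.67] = -0.75*p^2 - 9.02*p + 3.1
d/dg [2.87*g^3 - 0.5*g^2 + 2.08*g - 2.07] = 8.61*g^2 - 1.0*g + 2.08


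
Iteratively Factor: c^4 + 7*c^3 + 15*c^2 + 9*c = (c + 3)*(c^3 + 4*c^2 + 3*c) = (c + 1)*(c + 3)*(c^2 + 3*c) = (c + 1)*(c + 3)^2*(c)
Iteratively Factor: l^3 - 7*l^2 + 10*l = (l - 5)*(l^2 - 2*l) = (l - 5)*(l - 2)*(l)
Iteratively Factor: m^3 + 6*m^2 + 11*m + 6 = (m + 3)*(m^2 + 3*m + 2) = (m + 2)*(m + 3)*(m + 1)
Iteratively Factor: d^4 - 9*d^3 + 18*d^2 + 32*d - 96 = (d + 2)*(d^3 - 11*d^2 + 40*d - 48) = (d - 3)*(d + 2)*(d^2 - 8*d + 16) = (d - 4)*(d - 3)*(d + 2)*(d - 4)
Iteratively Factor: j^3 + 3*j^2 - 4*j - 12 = (j + 2)*(j^2 + j - 6) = (j + 2)*(j + 3)*(j - 2)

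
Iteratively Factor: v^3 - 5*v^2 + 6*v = (v - 2)*(v^2 - 3*v) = v*(v - 2)*(v - 3)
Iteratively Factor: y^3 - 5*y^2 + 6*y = (y - 3)*(y^2 - 2*y) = (y - 3)*(y - 2)*(y)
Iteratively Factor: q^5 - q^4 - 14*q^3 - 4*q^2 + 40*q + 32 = (q + 1)*(q^4 - 2*q^3 - 12*q^2 + 8*q + 32) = (q - 2)*(q + 1)*(q^3 - 12*q - 16) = (q - 2)*(q + 1)*(q + 2)*(q^2 - 2*q - 8) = (q - 4)*(q - 2)*(q + 1)*(q + 2)*(q + 2)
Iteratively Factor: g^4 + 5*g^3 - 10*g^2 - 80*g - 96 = (g + 2)*(g^3 + 3*g^2 - 16*g - 48) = (g - 4)*(g + 2)*(g^2 + 7*g + 12) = (g - 4)*(g + 2)*(g + 3)*(g + 4)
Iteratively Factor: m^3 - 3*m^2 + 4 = (m + 1)*(m^2 - 4*m + 4) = (m - 2)*(m + 1)*(m - 2)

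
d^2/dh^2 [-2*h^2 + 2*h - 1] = -4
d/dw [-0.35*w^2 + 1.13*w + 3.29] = 1.13 - 0.7*w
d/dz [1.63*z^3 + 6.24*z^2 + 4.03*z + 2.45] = 4.89*z^2 + 12.48*z + 4.03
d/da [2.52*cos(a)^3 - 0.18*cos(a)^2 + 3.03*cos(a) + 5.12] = (-7.56*cos(a)^2 + 0.36*cos(a) - 3.03)*sin(a)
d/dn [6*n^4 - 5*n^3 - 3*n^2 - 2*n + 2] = 24*n^3 - 15*n^2 - 6*n - 2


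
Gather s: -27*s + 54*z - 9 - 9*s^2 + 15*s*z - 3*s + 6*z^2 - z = -9*s^2 + s*(15*z - 30) + 6*z^2 + 53*z - 9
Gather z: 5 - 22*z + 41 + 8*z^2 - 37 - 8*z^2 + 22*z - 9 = 0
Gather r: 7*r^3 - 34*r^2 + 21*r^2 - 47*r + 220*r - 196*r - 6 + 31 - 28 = 7*r^3 - 13*r^2 - 23*r - 3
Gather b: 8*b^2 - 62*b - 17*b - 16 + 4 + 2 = 8*b^2 - 79*b - 10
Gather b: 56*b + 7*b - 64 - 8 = 63*b - 72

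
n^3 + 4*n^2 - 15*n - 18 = (n - 3)*(n + 1)*(n + 6)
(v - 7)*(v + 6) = v^2 - v - 42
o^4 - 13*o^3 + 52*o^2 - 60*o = o*(o - 6)*(o - 5)*(o - 2)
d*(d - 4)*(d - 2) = d^3 - 6*d^2 + 8*d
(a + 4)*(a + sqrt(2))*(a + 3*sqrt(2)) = a^3 + 4*a^2 + 4*sqrt(2)*a^2 + 6*a + 16*sqrt(2)*a + 24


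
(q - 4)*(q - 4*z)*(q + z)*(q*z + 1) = q^4*z - 3*q^3*z^2 - 4*q^3*z + q^3 - 4*q^2*z^3 + 12*q^2*z^2 - 3*q^2*z - 4*q^2 + 16*q*z^3 - 4*q*z^2 + 12*q*z + 16*z^2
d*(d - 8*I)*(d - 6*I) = d^3 - 14*I*d^2 - 48*d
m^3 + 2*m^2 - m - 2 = (m - 1)*(m + 1)*(m + 2)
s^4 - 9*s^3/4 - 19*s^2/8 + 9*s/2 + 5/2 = (s - 2)^2*(s + 1/2)*(s + 5/4)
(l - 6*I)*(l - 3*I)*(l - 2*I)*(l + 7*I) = l^4 - 4*I*l^3 + 41*l^2 - 216*I*l - 252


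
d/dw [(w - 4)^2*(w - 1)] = 3*(w - 4)*(w - 2)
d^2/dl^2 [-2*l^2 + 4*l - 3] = -4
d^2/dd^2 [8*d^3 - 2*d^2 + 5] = 48*d - 4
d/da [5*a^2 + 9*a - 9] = 10*a + 9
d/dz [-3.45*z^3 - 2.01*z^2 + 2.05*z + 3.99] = -10.35*z^2 - 4.02*z + 2.05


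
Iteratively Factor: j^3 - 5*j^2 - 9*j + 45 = (j - 3)*(j^2 - 2*j - 15) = (j - 5)*(j - 3)*(j + 3)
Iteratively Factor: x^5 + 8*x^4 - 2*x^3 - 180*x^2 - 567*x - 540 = (x + 4)*(x^4 + 4*x^3 - 18*x^2 - 108*x - 135) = (x + 3)*(x + 4)*(x^3 + x^2 - 21*x - 45) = (x + 3)^2*(x + 4)*(x^2 - 2*x - 15) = (x + 3)^3*(x + 4)*(x - 5)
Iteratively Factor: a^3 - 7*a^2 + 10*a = (a - 2)*(a^2 - 5*a) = a*(a - 2)*(a - 5)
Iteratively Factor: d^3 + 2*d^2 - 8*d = (d + 4)*(d^2 - 2*d) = (d - 2)*(d + 4)*(d)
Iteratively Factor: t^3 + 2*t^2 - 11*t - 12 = (t + 4)*(t^2 - 2*t - 3) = (t + 1)*(t + 4)*(t - 3)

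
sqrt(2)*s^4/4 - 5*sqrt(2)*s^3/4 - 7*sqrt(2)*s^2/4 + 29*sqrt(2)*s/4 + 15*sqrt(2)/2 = (s/2 + 1/2)*(s - 5)*(s - 3)*(sqrt(2)*s/2 + sqrt(2))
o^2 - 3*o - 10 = (o - 5)*(o + 2)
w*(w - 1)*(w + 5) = w^3 + 4*w^2 - 5*w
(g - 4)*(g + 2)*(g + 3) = g^3 + g^2 - 14*g - 24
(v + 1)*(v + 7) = v^2 + 8*v + 7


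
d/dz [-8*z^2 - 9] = -16*z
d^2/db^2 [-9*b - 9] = 0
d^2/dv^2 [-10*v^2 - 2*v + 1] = -20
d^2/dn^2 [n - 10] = 0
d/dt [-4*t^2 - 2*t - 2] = -8*t - 2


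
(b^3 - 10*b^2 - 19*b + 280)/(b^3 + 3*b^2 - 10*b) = (b^2 - 15*b + 56)/(b*(b - 2))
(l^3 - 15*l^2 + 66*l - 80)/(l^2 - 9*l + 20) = (l^2 - 10*l + 16)/(l - 4)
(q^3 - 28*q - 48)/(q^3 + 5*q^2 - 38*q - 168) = (q + 2)/(q + 7)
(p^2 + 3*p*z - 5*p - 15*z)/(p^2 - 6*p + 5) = (p + 3*z)/(p - 1)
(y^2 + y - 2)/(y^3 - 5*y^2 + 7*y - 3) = (y + 2)/(y^2 - 4*y + 3)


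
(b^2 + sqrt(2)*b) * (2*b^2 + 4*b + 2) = 2*b^4 + 2*sqrt(2)*b^3 + 4*b^3 + 2*b^2 + 4*sqrt(2)*b^2 + 2*sqrt(2)*b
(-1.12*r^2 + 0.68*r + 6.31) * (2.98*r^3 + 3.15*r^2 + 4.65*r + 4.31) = -3.3376*r^5 - 1.5016*r^4 + 15.7378*r^3 + 18.2113*r^2 + 32.2723*r + 27.1961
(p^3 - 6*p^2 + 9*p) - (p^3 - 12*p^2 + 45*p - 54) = 6*p^2 - 36*p + 54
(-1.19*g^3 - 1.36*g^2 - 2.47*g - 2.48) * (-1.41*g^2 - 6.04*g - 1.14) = 1.6779*g^5 + 9.1052*g^4 + 13.0537*g^3 + 19.966*g^2 + 17.795*g + 2.8272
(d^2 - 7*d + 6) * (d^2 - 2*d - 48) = d^4 - 9*d^3 - 28*d^2 + 324*d - 288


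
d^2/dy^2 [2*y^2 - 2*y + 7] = 4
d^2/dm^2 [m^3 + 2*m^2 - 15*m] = 6*m + 4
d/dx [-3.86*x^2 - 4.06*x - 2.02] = -7.72*x - 4.06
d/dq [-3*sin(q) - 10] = -3*cos(q)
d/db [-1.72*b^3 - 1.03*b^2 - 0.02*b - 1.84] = -5.16*b^2 - 2.06*b - 0.02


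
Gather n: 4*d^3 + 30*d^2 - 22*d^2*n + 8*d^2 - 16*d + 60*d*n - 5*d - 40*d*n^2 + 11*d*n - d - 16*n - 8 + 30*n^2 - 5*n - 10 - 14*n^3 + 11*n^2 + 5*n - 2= 4*d^3 + 38*d^2 - 22*d - 14*n^3 + n^2*(41 - 40*d) + n*(-22*d^2 + 71*d - 16) - 20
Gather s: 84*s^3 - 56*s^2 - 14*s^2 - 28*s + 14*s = 84*s^3 - 70*s^2 - 14*s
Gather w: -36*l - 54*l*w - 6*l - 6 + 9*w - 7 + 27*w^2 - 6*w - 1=-42*l + 27*w^2 + w*(3 - 54*l) - 14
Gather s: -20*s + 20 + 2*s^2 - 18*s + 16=2*s^2 - 38*s + 36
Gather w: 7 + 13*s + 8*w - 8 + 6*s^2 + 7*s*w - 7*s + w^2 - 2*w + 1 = 6*s^2 + 6*s + w^2 + w*(7*s + 6)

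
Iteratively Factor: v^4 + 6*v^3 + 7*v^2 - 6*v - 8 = (v + 4)*(v^3 + 2*v^2 - v - 2) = (v - 1)*(v + 4)*(v^2 + 3*v + 2) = (v - 1)*(v + 1)*(v + 4)*(v + 2)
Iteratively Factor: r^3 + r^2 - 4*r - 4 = (r + 1)*(r^2 - 4) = (r - 2)*(r + 1)*(r + 2)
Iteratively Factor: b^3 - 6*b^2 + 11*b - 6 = (b - 3)*(b^2 - 3*b + 2) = (b - 3)*(b - 2)*(b - 1)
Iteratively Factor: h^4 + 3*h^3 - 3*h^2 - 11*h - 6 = (h - 2)*(h^3 + 5*h^2 + 7*h + 3) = (h - 2)*(h + 1)*(h^2 + 4*h + 3) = (h - 2)*(h + 1)^2*(h + 3)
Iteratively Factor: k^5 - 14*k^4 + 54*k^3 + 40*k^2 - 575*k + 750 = (k - 5)*(k^4 - 9*k^3 + 9*k^2 + 85*k - 150) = (k - 5)^2*(k^3 - 4*k^2 - 11*k + 30) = (k - 5)^2*(k + 3)*(k^2 - 7*k + 10) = (k - 5)^2*(k - 2)*(k + 3)*(k - 5)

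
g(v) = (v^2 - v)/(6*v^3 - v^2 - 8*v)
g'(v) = (2*v - 1)/(6*v^3 - v^2 - 8*v) + (v^2 - v)*(-18*v^2 + 2*v + 8)/(6*v^3 - v^2 - 8*v)^2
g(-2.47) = -0.11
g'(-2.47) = -0.08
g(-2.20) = -0.14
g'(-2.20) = -0.12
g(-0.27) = 0.17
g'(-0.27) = -0.24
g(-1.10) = -5.83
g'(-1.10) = -227.31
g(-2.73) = -0.09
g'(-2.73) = -0.06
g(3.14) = 0.04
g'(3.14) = -0.01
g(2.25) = 0.06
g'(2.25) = -0.03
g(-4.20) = -0.05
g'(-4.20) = -0.02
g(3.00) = 0.05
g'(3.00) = -0.01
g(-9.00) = -0.02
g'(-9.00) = 0.00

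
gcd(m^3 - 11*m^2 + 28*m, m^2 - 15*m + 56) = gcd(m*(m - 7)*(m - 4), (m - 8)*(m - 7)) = m - 7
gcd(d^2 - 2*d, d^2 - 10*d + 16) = d - 2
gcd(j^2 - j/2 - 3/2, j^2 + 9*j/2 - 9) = j - 3/2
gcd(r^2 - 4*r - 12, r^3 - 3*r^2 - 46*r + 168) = r - 6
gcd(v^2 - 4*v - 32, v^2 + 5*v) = 1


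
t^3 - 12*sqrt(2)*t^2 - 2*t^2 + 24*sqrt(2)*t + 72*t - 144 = (t - 2)*(t - 6*sqrt(2))^2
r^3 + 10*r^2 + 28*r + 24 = (r + 2)^2*(r + 6)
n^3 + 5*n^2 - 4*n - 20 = (n - 2)*(n + 2)*(n + 5)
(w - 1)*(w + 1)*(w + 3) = w^3 + 3*w^2 - w - 3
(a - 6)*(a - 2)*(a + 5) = a^3 - 3*a^2 - 28*a + 60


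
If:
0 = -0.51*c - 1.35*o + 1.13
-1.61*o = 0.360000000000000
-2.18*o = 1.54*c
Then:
No Solution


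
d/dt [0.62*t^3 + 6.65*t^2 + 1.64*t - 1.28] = 1.86*t^2 + 13.3*t + 1.64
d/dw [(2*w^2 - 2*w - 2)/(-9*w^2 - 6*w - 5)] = 2*(-15*w^2 - 28*w - 1)/(81*w^4 + 108*w^3 + 126*w^2 + 60*w + 25)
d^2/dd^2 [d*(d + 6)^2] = 6*d + 24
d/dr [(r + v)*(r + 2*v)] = 2*r + 3*v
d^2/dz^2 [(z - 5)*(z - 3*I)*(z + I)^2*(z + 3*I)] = 20*z^3 + z^2*(-60 + 24*I) + z*(48 - 60*I) - 80 + 36*I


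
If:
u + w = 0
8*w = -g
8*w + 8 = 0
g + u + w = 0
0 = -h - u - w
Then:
No Solution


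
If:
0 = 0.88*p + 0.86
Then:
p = -0.98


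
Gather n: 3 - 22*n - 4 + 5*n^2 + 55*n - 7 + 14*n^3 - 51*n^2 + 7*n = 14*n^3 - 46*n^2 + 40*n - 8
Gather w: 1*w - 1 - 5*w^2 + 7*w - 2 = -5*w^2 + 8*w - 3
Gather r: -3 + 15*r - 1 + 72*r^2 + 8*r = 72*r^2 + 23*r - 4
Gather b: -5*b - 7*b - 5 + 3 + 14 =12 - 12*b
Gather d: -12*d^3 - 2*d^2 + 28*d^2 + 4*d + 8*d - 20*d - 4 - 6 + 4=-12*d^3 + 26*d^2 - 8*d - 6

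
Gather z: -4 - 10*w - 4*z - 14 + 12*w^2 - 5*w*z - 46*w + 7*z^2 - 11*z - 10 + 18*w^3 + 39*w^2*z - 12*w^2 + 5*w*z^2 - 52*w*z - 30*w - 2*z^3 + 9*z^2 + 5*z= 18*w^3 - 86*w - 2*z^3 + z^2*(5*w + 16) + z*(39*w^2 - 57*w - 10) - 28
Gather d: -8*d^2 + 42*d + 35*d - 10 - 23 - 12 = -8*d^2 + 77*d - 45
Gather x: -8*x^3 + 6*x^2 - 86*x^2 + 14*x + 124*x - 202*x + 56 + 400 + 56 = -8*x^3 - 80*x^2 - 64*x + 512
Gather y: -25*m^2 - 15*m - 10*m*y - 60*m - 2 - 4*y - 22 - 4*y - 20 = -25*m^2 - 75*m + y*(-10*m - 8) - 44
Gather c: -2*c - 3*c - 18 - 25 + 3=-5*c - 40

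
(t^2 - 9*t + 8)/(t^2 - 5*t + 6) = (t^2 - 9*t + 8)/(t^2 - 5*t + 6)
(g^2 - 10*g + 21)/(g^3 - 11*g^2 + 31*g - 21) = 1/(g - 1)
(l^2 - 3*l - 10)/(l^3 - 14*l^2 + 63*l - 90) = (l + 2)/(l^2 - 9*l + 18)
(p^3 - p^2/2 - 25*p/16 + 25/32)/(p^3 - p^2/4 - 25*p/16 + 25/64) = 2*(2*p - 1)/(4*p - 1)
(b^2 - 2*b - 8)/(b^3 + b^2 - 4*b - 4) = (b - 4)/(b^2 - b - 2)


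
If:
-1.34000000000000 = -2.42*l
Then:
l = 0.55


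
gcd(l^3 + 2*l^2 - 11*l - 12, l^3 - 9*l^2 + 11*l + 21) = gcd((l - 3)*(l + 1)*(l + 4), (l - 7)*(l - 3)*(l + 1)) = l^2 - 2*l - 3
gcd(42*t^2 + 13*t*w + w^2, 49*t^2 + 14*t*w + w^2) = 7*t + w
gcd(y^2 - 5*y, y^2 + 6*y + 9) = 1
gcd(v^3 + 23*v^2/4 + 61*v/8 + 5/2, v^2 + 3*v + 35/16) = v + 5/4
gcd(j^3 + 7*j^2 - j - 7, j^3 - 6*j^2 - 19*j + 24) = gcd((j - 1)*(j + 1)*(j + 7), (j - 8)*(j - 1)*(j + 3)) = j - 1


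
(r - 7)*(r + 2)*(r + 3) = r^3 - 2*r^2 - 29*r - 42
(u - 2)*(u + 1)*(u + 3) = u^3 + 2*u^2 - 5*u - 6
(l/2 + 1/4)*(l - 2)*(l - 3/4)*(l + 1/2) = l^4/2 - 7*l^3/8 - l^2/2 + 13*l/32 + 3/16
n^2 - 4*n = n*(n - 4)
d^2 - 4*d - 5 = (d - 5)*(d + 1)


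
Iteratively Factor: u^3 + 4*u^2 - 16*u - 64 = (u + 4)*(u^2 - 16) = (u + 4)^2*(u - 4)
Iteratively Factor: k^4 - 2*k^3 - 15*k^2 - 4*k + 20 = (k + 2)*(k^3 - 4*k^2 - 7*k + 10) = (k - 1)*(k + 2)*(k^2 - 3*k - 10) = (k - 5)*(k - 1)*(k + 2)*(k + 2)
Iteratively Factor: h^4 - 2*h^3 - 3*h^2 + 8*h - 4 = (h - 2)*(h^3 - 3*h + 2) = (h - 2)*(h - 1)*(h^2 + h - 2) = (h - 2)*(h - 1)*(h + 2)*(h - 1)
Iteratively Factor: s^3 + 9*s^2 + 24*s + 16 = (s + 4)*(s^2 + 5*s + 4) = (s + 4)^2*(s + 1)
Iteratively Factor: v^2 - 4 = (v + 2)*(v - 2)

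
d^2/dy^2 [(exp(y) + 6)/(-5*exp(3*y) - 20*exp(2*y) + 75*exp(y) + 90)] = 2*(-2*exp(3*y) + 3*exp(2*y) - 8*exp(y) + 3)*exp(y)/(5*(exp(6*y) - 6*exp(5*y) + 3*exp(4*y) + 28*exp(3*y) - 9*exp(2*y) - 54*exp(y) - 27))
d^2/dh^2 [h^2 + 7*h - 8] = 2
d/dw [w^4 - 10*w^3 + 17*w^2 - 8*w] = 4*w^3 - 30*w^2 + 34*w - 8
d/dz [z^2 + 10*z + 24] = 2*z + 10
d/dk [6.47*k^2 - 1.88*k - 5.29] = 12.94*k - 1.88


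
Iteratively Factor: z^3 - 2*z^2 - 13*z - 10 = (z + 2)*(z^2 - 4*z - 5) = (z + 1)*(z + 2)*(z - 5)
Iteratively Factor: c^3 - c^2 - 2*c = (c + 1)*(c^2 - 2*c) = c*(c + 1)*(c - 2)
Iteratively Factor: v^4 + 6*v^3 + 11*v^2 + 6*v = (v)*(v^3 + 6*v^2 + 11*v + 6) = v*(v + 2)*(v^2 + 4*v + 3) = v*(v + 2)*(v + 3)*(v + 1)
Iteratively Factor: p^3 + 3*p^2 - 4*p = (p)*(p^2 + 3*p - 4) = p*(p - 1)*(p + 4)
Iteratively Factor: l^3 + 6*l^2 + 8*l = (l + 2)*(l^2 + 4*l) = l*(l + 2)*(l + 4)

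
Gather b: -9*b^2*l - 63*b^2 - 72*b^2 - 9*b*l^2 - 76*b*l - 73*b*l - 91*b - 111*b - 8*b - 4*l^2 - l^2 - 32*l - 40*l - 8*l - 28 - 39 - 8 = b^2*(-9*l - 135) + b*(-9*l^2 - 149*l - 210) - 5*l^2 - 80*l - 75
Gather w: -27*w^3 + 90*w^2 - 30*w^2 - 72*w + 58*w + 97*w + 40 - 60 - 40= -27*w^3 + 60*w^2 + 83*w - 60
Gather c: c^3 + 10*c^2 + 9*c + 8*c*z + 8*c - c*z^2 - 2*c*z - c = c^3 + 10*c^2 + c*(-z^2 + 6*z + 16)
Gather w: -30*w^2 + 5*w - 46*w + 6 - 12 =-30*w^2 - 41*w - 6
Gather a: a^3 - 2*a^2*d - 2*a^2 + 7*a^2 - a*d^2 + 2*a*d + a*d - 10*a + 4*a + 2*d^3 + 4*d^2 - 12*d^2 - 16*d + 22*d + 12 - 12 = a^3 + a^2*(5 - 2*d) + a*(-d^2 + 3*d - 6) + 2*d^3 - 8*d^2 + 6*d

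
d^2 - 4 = (d - 2)*(d + 2)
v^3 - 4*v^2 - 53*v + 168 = (v - 8)*(v - 3)*(v + 7)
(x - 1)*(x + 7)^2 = x^3 + 13*x^2 + 35*x - 49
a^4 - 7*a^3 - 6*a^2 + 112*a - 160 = (a - 5)*(a - 4)*(a - 2)*(a + 4)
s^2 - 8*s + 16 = (s - 4)^2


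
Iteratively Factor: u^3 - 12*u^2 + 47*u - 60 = (u - 5)*(u^2 - 7*u + 12) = (u - 5)*(u - 4)*(u - 3)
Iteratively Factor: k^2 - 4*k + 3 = (k - 1)*(k - 3)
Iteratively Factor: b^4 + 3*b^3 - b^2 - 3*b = (b + 1)*(b^3 + 2*b^2 - 3*b) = (b + 1)*(b + 3)*(b^2 - b) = b*(b + 1)*(b + 3)*(b - 1)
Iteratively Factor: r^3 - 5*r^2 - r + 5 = (r - 1)*(r^2 - 4*r - 5) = (r - 1)*(r + 1)*(r - 5)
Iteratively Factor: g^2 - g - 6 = (g + 2)*(g - 3)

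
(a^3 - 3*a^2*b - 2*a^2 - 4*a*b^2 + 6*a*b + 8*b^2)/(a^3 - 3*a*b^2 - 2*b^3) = (a^2 - 4*a*b - 2*a + 8*b)/(a^2 - a*b - 2*b^2)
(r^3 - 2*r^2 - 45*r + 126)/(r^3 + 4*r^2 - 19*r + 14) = (r^2 - 9*r + 18)/(r^2 - 3*r + 2)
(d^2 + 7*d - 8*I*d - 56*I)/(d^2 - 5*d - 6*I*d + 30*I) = (d^2 + d*(7 - 8*I) - 56*I)/(d^2 - d*(5 + 6*I) + 30*I)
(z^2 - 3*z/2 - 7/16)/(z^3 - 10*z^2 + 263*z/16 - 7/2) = (4*z + 1)/(4*z^2 - 33*z + 8)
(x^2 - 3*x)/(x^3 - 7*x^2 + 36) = x/(x^2 - 4*x - 12)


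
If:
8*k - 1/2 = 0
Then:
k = 1/16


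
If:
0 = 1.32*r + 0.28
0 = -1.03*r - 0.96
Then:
No Solution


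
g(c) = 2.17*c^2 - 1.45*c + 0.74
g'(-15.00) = -66.55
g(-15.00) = 510.74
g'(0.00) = -1.45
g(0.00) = 0.74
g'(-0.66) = -4.31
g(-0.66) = 2.64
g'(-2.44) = -12.04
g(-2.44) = 17.20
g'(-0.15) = -2.10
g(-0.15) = 1.01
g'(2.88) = 11.05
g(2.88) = 14.56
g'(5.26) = 21.38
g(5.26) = 53.15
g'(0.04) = -1.28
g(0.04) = 0.69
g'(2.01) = 7.27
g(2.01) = 6.59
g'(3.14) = 12.18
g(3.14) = 17.58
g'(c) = 4.34*c - 1.45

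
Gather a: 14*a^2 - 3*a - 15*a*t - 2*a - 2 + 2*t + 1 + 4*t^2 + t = 14*a^2 + a*(-15*t - 5) + 4*t^2 + 3*t - 1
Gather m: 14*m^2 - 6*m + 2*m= 14*m^2 - 4*m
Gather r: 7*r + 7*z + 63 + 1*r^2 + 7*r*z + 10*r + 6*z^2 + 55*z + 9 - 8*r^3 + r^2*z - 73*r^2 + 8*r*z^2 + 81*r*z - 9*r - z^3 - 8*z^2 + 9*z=-8*r^3 + r^2*(z - 72) + r*(8*z^2 + 88*z + 8) - z^3 - 2*z^2 + 71*z + 72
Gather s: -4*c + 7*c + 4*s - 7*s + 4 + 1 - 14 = 3*c - 3*s - 9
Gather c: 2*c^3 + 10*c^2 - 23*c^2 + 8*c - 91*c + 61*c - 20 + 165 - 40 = 2*c^3 - 13*c^2 - 22*c + 105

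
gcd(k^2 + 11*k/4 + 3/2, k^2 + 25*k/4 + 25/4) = 1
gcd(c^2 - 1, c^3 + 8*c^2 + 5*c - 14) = c - 1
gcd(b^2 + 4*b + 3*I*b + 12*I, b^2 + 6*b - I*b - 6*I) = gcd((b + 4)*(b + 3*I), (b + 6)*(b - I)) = 1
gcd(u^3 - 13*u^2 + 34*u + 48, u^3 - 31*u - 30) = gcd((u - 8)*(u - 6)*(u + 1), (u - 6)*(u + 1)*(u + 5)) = u^2 - 5*u - 6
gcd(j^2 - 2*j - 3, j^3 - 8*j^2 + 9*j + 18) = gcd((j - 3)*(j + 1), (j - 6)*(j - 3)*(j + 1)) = j^2 - 2*j - 3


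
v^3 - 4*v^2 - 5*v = v*(v - 5)*(v + 1)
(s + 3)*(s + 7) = s^2 + 10*s + 21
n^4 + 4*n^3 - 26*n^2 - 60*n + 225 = (n - 3)^2*(n + 5)^2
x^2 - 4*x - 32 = (x - 8)*(x + 4)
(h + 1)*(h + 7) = h^2 + 8*h + 7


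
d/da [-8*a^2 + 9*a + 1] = 9 - 16*a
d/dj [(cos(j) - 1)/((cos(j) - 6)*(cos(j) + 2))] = (cos(j)^2 - 2*cos(j) + 16)*sin(j)/((cos(j) - 6)^2*(cos(j) + 2)^2)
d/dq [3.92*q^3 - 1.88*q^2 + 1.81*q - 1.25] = 11.76*q^2 - 3.76*q + 1.81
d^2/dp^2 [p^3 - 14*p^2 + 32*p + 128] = 6*p - 28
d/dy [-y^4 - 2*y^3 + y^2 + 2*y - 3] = -4*y^3 - 6*y^2 + 2*y + 2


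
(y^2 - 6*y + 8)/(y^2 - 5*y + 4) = (y - 2)/(y - 1)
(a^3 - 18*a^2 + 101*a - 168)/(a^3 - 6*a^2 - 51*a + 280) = (a^2 - 10*a + 21)/(a^2 + 2*a - 35)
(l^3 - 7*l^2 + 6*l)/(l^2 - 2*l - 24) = l*(l - 1)/(l + 4)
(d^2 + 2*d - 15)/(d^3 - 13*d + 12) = (d + 5)/(d^2 + 3*d - 4)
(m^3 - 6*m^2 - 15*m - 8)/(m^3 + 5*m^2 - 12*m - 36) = (m^3 - 6*m^2 - 15*m - 8)/(m^3 + 5*m^2 - 12*m - 36)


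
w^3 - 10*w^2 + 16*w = w*(w - 8)*(w - 2)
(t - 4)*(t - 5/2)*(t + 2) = t^3 - 9*t^2/2 - 3*t + 20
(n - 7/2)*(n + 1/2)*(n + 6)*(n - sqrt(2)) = n^4 - sqrt(2)*n^3 + 3*n^3 - 79*n^2/4 - 3*sqrt(2)*n^2 - 21*n/2 + 79*sqrt(2)*n/4 + 21*sqrt(2)/2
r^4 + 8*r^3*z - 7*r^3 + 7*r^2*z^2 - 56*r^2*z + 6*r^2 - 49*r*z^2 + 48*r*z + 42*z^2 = (r - 6)*(r - 1)*(r + z)*(r + 7*z)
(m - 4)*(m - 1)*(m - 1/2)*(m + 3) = m^4 - 5*m^3/2 - 10*m^2 + 35*m/2 - 6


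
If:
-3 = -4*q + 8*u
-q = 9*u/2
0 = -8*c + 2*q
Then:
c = 27/208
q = 27/52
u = -3/26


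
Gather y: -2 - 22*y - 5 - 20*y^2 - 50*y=-20*y^2 - 72*y - 7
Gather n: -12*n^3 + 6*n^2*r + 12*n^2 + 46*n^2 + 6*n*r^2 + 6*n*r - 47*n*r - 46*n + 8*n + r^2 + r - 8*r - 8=-12*n^3 + n^2*(6*r + 58) + n*(6*r^2 - 41*r - 38) + r^2 - 7*r - 8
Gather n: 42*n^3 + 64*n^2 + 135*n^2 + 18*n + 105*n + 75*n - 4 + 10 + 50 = 42*n^3 + 199*n^2 + 198*n + 56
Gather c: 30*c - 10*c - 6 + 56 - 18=20*c + 32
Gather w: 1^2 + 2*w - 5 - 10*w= -8*w - 4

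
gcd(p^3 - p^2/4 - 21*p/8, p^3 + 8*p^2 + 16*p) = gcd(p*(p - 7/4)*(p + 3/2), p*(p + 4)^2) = p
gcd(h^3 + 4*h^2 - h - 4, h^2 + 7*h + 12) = h + 4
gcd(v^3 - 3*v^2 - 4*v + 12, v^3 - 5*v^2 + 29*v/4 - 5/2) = v - 2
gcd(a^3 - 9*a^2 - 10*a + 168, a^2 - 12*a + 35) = a - 7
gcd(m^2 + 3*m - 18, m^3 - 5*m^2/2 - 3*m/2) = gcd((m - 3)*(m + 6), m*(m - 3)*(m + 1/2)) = m - 3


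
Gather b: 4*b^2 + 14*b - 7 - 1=4*b^2 + 14*b - 8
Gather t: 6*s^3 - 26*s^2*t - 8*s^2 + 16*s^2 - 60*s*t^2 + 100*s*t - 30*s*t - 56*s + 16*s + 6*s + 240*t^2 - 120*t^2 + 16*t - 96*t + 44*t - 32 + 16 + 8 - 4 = 6*s^3 + 8*s^2 - 34*s + t^2*(120 - 60*s) + t*(-26*s^2 + 70*s - 36) - 12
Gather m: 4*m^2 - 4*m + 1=4*m^2 - 4*m + 1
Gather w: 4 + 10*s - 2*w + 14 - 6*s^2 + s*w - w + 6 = -6*s^2 + 10*s + w*(s - 3) + 24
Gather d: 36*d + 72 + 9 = 36*d + 81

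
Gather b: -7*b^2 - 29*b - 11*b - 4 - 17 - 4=-7*b^2 - 40*b - 25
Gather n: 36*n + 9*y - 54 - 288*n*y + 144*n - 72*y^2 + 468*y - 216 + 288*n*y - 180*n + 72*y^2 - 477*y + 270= 0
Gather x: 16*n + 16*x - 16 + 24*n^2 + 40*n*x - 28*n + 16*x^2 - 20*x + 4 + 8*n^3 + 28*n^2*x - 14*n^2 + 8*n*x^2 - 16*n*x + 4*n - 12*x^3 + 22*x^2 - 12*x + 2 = 8*n^3 + 10*n^2 - 8*n - 12*x^3 + x^2*(8*n + 38) + x*(28*n^2 + 24*n - 16) - 10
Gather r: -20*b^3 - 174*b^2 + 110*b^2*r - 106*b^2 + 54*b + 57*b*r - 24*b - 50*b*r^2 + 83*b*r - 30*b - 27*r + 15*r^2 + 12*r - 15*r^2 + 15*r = -20*b^3 - 280*b^2 - 50*b*r^2 + r*(110*b^2 + 140*b)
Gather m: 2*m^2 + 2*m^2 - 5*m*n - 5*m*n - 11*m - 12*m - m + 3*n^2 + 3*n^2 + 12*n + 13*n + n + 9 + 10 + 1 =4*m^2 + m*(-10*n - 24) + 6*n^2 + 26*n + 20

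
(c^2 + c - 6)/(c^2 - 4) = (c + 3)/(c + 2)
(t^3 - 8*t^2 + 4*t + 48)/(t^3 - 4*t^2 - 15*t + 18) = (t^2 - 2*t - 8)/(t^2 + 2*t - 3)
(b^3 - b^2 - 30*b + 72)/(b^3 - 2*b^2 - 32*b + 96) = (b - 3)/(b - 4)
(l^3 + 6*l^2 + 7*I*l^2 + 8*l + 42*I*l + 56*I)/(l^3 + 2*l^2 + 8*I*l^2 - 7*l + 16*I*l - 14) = (l + 4)/(l + I)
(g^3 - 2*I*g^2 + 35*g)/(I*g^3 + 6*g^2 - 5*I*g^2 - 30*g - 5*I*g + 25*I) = -g*(I*g^2 + 2*g + 35*I)/(g^3 - g^2*(5 + 6*I) - 5*g*(1 - 6*I) + 25)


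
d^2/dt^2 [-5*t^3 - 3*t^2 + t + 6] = -30*t - 6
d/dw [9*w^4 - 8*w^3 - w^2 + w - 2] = 36*w^3 - 24*w^2 - 2*w + 1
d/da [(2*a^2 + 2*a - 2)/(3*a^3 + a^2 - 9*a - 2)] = 2*(-3*a^4 - 6*a^3 - a^2 - 2*a - 11)/(9*a^6 + 6*a^5 - 53*a^4 - 30*a^3 + 77*a^2 + 36*a + 4)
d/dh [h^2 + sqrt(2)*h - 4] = 2*h + sqrt(2)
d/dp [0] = 0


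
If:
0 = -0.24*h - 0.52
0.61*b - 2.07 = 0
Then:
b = 3.39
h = -2.17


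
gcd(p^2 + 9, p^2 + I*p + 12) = p - 3*I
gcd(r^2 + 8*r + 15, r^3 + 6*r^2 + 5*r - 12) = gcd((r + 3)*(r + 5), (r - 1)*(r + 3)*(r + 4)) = r + 3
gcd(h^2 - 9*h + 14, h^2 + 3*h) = 1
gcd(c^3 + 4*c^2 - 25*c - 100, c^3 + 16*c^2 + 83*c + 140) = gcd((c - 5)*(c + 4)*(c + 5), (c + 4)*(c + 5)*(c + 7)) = c^2 + 9*c + 20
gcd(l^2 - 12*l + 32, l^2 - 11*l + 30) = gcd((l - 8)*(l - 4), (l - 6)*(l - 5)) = 1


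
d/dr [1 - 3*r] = -3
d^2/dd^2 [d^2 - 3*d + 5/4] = 2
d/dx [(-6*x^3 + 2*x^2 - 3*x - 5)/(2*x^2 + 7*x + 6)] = (-12*x^4 - 84*x^3 - 88*x^2 + 44*x + 17)/(4*x^4 + 28*x^3 + 73*x^2 + 84*x + 36)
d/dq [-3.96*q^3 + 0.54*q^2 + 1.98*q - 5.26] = -11.88*q^2 + 1.08*q + 1.98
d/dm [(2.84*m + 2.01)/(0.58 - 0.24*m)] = (0.511104*m - 1.235168)/(0.24*m - 0.58)^3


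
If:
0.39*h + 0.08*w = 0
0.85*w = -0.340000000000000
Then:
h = 0.08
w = -0.40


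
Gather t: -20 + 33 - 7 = 6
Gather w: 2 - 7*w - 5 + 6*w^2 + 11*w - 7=6*w^2 + 4*w - 10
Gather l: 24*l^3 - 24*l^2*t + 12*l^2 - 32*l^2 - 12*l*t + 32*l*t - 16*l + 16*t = 24*l^3 + l^2*(-24*t - 20) + l*(20*t - 16) + 16*t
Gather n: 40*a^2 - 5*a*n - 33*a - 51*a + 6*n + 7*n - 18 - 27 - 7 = 40*a^2 - 84*a + n*(13 - 5*a) - 52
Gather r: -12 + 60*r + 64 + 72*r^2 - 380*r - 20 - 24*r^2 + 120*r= 48*r^2 - 200*r + 32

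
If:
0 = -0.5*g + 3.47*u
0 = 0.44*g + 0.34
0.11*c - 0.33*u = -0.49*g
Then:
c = 3.11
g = -0.77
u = -0.11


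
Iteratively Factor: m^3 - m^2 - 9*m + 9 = (m - 1)*(m^2 - 9) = (m - 1)*(m + 3)*(m - 3)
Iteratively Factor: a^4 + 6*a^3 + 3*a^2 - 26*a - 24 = (a - 2)*(a^3 + 8*a^2 + 19*a + 12) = (a - 2)*(a + 4)*(a^2 + 4*a + 3) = (a - 2)*(a + 3)*(a + 4)*(a + 1)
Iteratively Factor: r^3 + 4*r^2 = (r)*(r^2 + 4*r) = r^2*(r + 4)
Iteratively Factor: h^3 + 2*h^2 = (h)*(h^2 + 2*h) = h^2*(h + 2)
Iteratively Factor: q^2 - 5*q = (q - 5)*(q)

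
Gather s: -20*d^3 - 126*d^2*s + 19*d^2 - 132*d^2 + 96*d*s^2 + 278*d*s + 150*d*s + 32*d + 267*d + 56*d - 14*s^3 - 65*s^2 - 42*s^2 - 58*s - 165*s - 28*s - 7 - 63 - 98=-20*d^3 - 113*d^2 + 355*d - 14*s^3 + s^2*(96*d - 107) + s*(-126*d^2 + 428*d - 251) - 168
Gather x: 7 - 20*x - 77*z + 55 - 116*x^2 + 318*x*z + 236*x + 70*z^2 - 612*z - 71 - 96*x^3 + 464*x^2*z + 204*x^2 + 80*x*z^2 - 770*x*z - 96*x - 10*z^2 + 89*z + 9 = -96*x^3 + x^2*(464*z + 88) + x*(80*z^2 - 452*z + 120) + 60*z^2 - 600*z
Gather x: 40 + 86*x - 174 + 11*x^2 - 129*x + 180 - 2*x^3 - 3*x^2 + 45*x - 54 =-2*x^3 + 8*x^2 + 2*x - 8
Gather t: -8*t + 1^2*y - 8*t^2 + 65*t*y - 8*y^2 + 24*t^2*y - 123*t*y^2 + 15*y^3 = t^2*(24*y - 8) + t*(-123*y^2 + 65*y - 8) + 15*y^3 - 8*y^2 + y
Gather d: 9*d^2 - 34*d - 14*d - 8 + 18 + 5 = 9*d^2 - 48*d + 15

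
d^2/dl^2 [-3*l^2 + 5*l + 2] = -6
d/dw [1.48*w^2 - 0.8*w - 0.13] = 2.96*w - 0.8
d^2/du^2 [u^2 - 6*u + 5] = 2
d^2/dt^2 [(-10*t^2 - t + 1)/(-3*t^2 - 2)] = 2*(9*t^3 - 207*t^2 - 18*t + 46)/(27*t^6 + 54*t^4 + 36*t^2 + 8)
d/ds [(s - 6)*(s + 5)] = 2*s - 1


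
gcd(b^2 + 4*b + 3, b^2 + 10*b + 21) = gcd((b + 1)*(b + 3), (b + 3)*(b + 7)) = b + 3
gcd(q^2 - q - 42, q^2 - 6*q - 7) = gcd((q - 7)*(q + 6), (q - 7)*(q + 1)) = q - 7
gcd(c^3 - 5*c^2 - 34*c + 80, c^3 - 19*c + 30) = c^2 + 3*c - 10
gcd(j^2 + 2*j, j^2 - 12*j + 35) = 1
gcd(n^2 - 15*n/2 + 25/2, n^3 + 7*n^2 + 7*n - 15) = 1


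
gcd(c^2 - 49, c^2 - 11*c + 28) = c - 7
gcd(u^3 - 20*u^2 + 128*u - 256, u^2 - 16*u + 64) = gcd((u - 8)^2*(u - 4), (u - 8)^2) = u^2 - 16*u + 64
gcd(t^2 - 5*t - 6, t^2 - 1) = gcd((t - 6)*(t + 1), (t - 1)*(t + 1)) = t + 1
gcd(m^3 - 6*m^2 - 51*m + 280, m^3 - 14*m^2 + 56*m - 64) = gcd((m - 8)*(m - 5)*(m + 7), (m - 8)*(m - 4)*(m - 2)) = m - 8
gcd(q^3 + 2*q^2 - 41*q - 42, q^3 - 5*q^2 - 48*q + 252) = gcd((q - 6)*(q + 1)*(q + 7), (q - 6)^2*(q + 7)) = q^2 + q - 42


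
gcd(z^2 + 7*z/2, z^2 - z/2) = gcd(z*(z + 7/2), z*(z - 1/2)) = z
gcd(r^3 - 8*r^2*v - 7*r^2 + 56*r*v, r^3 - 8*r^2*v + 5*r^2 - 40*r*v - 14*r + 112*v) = r - 8*v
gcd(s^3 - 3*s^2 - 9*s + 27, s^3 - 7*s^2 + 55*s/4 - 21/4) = s - 3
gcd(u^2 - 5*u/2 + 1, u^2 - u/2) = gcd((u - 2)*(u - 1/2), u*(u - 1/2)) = u - 1/2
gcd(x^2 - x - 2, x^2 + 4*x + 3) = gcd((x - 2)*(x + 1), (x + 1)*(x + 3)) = x + 1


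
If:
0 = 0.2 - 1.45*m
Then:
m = 0.14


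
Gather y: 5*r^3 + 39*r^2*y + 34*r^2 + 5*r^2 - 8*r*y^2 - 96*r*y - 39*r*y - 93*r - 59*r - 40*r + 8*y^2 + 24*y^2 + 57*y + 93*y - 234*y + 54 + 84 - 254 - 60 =5*r^3 + 39*r^2 - 192*r + y^2*(32 - 8*r) + y*(39*r^2 - 135*r - 84) - 176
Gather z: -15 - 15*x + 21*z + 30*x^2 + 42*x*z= 30*x^2 - 15*x + z*(42*x + 21) - 15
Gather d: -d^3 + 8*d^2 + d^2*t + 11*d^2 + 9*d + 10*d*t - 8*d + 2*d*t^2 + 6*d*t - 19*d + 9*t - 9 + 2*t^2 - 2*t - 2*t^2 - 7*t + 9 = -d^3 + d^2*(t + 19) + d*(2*t^2 + 16*t - 18)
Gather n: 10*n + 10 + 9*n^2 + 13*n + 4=9*n^2 + 23*n + 14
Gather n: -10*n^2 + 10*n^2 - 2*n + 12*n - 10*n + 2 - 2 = 0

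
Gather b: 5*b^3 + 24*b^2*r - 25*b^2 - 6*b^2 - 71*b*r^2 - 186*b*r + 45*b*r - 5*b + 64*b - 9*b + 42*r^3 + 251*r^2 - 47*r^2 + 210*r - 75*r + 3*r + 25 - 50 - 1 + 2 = 5*b^3 + b^2*(24*r - 31) + b*(-71*r^2 - 141*r + 50) + 42*r^3 + 204*r^2 + 138*r - 24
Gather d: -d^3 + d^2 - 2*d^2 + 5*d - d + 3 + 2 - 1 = -d^3 - d^2 + 4*d + 4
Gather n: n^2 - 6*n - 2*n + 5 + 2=n^2 - 8*n + 7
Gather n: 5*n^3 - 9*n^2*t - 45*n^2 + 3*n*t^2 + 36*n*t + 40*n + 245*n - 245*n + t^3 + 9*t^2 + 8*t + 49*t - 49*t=5*n^3 + n^2*(-9*t - 45) + n*(3*t^2 + 36*t + 40) + t^3 + 9*t^2 + 8*t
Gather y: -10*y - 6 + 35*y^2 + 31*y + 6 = 35*y^2 + 21*y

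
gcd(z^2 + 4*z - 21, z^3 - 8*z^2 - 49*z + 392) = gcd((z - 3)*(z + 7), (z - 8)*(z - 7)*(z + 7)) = z + 7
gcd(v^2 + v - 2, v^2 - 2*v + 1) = v - 1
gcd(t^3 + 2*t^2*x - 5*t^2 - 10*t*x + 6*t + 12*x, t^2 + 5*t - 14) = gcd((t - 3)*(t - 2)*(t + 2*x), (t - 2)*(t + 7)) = t - 2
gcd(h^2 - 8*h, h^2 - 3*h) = h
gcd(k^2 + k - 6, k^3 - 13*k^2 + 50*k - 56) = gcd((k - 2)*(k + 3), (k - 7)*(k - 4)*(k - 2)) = k - 2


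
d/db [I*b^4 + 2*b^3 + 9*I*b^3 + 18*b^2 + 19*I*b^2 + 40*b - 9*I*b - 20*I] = 4*I*b^3 + b^2*(6 + 27*I) + b*(36 + 38*I) + 40 - 9*I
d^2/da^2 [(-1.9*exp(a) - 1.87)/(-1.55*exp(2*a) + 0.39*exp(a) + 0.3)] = (4.56475*exp(4*a) + 19.11925*exp(3*a) + 1.909755*exp(2*a) + 3.540327*exp(a) - 0.04779)*exp(a)/(3.723875*exp(6*a) - 2.810925*exp(5*a) - 1.454985*exp(4*a) + 1.028781*exp(3*a) + 0.28161*exp(2*a) - 0.1053*exp(a) - 0.027)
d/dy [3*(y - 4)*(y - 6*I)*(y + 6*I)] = 9*y^2 - 24*y + 108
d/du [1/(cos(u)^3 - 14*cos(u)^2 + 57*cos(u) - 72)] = (3*cos(u) - 19)*sin(u)/((cos(u) - 8)^2*(cos(u) - 3)^3)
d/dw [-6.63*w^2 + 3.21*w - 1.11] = 3.21 - 13.26*w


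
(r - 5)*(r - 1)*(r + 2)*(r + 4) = r^4 - 23*r^2 - 18*r + 40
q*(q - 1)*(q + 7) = q^3 + 6*q^2 - 7*q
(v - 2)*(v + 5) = v^2 + 3*v - 10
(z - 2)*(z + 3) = z^2 + z - 6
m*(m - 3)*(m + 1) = m^3 - 2*m^2 - 3*m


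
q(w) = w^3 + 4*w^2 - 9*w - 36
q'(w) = 3*w^2 + 8*w - 9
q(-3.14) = 0.74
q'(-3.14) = -4.54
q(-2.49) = -4.23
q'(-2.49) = -10.32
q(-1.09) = -22.73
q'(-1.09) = -14.16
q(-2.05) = -9.36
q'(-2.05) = -12.79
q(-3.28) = 1.27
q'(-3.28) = -2.96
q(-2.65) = -2.67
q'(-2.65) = -9.13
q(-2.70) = -2.22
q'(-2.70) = -8.73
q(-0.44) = -31.35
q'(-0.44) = -11.94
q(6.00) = 270.00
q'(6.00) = 147.00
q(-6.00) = -54.00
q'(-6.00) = 51.00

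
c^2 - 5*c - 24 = (c - 8)*(c + 3)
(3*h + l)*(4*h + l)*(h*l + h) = 12*h^3*l + 12*h^3 + 7*h^2*l^2 + 7*h^2*l + h*l^3 + h*l^2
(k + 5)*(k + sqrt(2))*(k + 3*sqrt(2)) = k^3 + 5*k^2 + 4*sqrt(2)*k^2 + 6*k + 20*sqrt(2)*k + 30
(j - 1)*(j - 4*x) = j^2 - 4*j*x - j + 4*x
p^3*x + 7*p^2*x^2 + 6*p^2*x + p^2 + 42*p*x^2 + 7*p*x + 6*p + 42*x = (p + 6)*(p + 7*x)*(p*x + 1)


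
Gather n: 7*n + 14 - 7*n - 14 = 0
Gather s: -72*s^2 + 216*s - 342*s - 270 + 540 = -72*s^2 - 126*s + 270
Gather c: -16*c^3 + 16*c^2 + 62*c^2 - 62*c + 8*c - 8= -16*c^3 + 78*c^2 - 54*c - 8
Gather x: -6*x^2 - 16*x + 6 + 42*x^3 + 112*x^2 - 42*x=42*x^3 + 106*x^2 - 58*x + 6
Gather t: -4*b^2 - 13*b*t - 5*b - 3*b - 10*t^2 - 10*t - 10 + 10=-4*b^2 - 8*b - 10*t^2 + t*(-13*b - 10)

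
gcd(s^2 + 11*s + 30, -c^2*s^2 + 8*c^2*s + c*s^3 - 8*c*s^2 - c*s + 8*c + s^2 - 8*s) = 1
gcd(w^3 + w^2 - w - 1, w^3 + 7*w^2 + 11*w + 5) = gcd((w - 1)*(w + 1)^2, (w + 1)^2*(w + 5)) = w^2 + 2*w + 1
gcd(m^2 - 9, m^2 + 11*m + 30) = 1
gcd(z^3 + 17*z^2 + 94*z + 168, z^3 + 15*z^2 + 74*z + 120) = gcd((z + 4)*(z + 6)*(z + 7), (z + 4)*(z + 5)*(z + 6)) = z^2 + 10*z + 24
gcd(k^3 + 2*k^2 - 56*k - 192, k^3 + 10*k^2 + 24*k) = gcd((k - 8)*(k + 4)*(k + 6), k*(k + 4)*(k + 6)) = k^2 + 10*k + 24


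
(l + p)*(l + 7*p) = l^2 + 8*l*p + 7*p^2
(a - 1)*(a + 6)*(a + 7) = a^3 + 12*a^2 + 29*a - 42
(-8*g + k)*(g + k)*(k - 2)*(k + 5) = -8*g^2*k^2 - 24*g^2*k + 80*g^2 - 7*g*k^3 - 21*g*k^2 + 70*g*k + k^4 + 3*k^3 - 10*k^2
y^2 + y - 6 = (y - 2)*(y + 3)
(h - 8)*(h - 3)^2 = h^3 - 14*h^2 + 57*h - 72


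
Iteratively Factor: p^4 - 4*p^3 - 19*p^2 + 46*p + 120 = (p + 3)*(p^3 - 7*p^2 + 2*p + 40) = (p - 4)*(p + 3)*(p^2 - 3*p - 10) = (p - 4)*(p + 2)*(p + 3)*(p - 5)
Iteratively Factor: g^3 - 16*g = (g + 4)*(g^2 - 4*g) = (g - 4)*(g + 4)*(g)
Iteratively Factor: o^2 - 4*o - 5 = (o - 5)*(o + 1)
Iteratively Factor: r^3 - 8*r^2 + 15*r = (r - 5)*(r^2 - 3*r) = r*(r - 5)*(r - 3)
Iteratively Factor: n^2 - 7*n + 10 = (n - 5)*(n - 2)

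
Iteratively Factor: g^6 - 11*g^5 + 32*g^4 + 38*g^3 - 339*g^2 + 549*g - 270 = (g + 3)*(g^5 - 14*g^4 + 74*g^3 - 184*g^2 + 213*g - 90) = (g - 1)*(g + 3)*(g^4 - 13*g^3 + 61*g^2 - 123*g + 90) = (g - 3)*(g - 1)*(g + 3)*(g^3 - 10*g^2 + 31*g - 30) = (g - 3)*(g - 2)*(g - 1)*(g + 3)*(g^2 - 8*g + 15) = (g - 5)*(g - 3)*(g - 2)*(g - 1)*(g + 3)*(g - 3)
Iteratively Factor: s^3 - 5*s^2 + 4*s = (s - 4)*(s^2 - s) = (s - 4)*(s - 1)*(s)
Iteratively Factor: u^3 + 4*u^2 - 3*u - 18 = (u + 3)*(u^2 + u - 6) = (u - 2)*(u + 3)*(u + 3)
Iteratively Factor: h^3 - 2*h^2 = (h)*(h^2 - 2*h) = h^2*(h - 2)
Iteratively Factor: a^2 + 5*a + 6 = (a + 2)*(a + 3)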